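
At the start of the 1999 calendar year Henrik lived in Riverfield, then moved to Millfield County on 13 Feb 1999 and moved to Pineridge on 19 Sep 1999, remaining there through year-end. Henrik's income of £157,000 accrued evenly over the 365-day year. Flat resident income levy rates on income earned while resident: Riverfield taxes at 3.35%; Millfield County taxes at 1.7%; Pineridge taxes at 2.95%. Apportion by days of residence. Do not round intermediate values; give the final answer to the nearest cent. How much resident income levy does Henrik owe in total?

Riverfield, 1 Jan – 12 Feb 1999: 43 days → £157,000 × 3.35% × 43/365 = £619.6123
Millfield County, 13 Feb – 18 Sep 1999: 218 days → £157,000 × 1.7% × 218/365 = £1,594.0877
Pineridge, 19 Sep – 31 Dec 1999: 104 days → £157,000 × 2.95% × 104/365 = £1,319.6603
Total = £3,533.3603

£3,533.36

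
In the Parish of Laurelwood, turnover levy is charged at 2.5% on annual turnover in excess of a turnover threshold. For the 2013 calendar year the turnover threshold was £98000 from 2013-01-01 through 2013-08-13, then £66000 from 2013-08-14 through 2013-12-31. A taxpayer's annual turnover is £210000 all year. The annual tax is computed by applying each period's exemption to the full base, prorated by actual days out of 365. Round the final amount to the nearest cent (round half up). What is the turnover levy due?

£3106.85

2013-01-01 to 2013-08-13: 225 days, exemption £98000 → (£210000 − £98000) × 2.5% × 225/365 = £1726.0274
2013-08-14 to 2013-12-31: 140 days, exemption £66000 → (£210000 − £66000) × 2.5% × 140/365 = £1380.8219
Total = £3106.8493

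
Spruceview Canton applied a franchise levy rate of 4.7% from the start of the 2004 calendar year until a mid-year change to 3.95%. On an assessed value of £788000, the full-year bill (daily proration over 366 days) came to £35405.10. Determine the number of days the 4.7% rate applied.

265 days

Let d = days at the first rate; then 366 − d days at the second rate.
£788000 × [4.7%·d + 3.95%·(366−d)] / 366 = £35405.10
Solving gives d = 265, so the new rate took effect on 22 Sep 2004.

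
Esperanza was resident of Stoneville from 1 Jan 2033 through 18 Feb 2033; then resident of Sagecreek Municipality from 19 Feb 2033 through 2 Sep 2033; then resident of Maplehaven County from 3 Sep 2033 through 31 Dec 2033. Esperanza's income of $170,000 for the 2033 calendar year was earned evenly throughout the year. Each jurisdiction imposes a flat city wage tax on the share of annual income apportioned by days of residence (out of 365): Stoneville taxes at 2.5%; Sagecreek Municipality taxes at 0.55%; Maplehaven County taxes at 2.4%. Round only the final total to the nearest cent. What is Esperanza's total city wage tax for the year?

$2,414.00

Stoneville, 1 Jan – 18 Feb 2033: 49 days → $170,000 × 2.5% × 49/365 = $570.5479
Sagecreek Municipality, 19 Feb – 2 Sep 2033: 196 days → $170,000 × 0.55% × 196/365 = $502.0822
Maplehaven County, 3 Sep – 31 Dec 2033: 120 days → $170,000 × 2.4% × 120/365 = $1,341.3699
Total = $2,414.0000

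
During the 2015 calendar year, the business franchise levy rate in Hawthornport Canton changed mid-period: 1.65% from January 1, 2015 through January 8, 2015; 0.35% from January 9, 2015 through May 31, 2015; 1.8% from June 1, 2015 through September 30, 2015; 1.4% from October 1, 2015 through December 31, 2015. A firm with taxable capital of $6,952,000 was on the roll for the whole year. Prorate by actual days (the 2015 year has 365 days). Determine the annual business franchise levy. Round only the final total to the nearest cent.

$78,405.23

January 1 – January 8, 2015: 8 days at 1.65% → $6,952,000 × 1.65% × 8/365 = $2,514.1479
January 9 – May 31, 2015: 143 days at 0.35% → $6,952,000 × 0.35% × 143/365 = $9,532.8110
June 1 – September 30, 2015: 122 days at 1.8% → $6,952,000 × 1.8% × 122/365 = $41,826.2795
October 1 – December 31, 2015: 92 days at 1.4% → $6,952,000 × 1.4% × 92/365 = $24,531.9890
Total = $78,405.2274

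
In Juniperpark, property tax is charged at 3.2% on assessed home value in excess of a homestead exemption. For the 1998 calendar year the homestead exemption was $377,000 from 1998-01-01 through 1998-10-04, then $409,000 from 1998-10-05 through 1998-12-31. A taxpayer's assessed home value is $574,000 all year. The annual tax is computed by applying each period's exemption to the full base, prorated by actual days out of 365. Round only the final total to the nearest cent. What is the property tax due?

1998-01-01 to 1998-10-04: 277 days, exemption $377,000 → ($574,000 − $377,000) × 3.2% × 277/365 = $4,784.1315
1998-10-05 to 1998-12-31: 88 days, exemption $409,000 → ($574,000 − $409,000) × 3.2% × 88/365 = $1,272.9863
Total = $6,057.1178

$6,057.12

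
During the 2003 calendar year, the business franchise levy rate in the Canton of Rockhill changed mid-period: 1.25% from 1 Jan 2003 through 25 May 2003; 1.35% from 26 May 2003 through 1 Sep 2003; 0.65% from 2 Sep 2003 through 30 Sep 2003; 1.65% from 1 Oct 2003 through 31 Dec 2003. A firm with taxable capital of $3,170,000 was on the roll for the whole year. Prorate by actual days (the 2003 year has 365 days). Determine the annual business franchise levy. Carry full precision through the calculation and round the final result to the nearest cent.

$42,169.68

1 Jan – 25 May 2003: 145 days at 1.25% → $3,170,000 × 1.25% × 145/365 = $15,741.4384
26 May – 1 Sep 2003: 99 days at 1.35% → $3,170,000 × 1.35% × 99/365 = $11,607.4110
2 Sep – 30 Sep 2003: 29 days at 0.65% → $3,170,000 × 0.65% × 29/365 = $1,637.1096
1 Oct – 31 Dec 2003: 92 days at 1.65% → $3,170,000 × 1.65% × 92/365 = $13,183.7260
Total = $42,169.6849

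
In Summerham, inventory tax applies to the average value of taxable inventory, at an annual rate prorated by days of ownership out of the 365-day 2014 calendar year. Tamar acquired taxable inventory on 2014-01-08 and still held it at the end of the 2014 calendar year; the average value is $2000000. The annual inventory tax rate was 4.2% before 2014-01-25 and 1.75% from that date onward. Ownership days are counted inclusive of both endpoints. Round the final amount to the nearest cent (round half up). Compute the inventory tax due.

$36610.96

2014-01-08 to 2014-01-24: 17 days at 4.2% → $2000000 × 4.2% × 17/365 = $3912.3288
2014-01-25 to 2014-12-31: 341 days at 1.75% → $2000000 × 1.75% × 341/365 = $32698.6301
Total = $36610.9589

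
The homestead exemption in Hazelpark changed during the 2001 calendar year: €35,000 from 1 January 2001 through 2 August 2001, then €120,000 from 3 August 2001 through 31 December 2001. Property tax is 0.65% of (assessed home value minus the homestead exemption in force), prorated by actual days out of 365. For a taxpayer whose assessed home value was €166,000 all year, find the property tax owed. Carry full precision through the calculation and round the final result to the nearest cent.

1 January – 2 August 2001: 214 days, exemption €35,000 → (€166,000 − €35,000) × 0.65% × 214/365 = €499.2356
3 August – 31 December 2001: 151 days, exemption €120,000 → (€166,000 − €120,000) × 0.65% × 151/365 = €123.6959
Total = €622.9315

€622.93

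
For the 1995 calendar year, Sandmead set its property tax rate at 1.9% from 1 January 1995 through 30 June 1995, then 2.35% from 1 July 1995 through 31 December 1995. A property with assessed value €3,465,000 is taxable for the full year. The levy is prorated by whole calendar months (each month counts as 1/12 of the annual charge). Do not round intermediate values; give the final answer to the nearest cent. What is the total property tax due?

€73,631.25

1 January – 30 June 1995: 6 months at 1.9% → €3,465,000 × 1.9% × 6/12 = €32,917.5000
1 July – 31 December 1995: 6 months at 2.35% → €3,465,000 × 2.35% × 6/12 = €40,713.7500
Total = €73,631.2500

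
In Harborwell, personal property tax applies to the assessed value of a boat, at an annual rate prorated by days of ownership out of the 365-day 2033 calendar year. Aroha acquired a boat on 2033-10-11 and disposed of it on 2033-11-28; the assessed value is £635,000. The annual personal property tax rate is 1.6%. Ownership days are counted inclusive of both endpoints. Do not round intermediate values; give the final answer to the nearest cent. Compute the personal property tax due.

£1,363.95

Days held (2033-10-11 to 2033-11-28): 49 out of 365
Tax = £635,000 × 1.6% × 49/365 = £1,363.9452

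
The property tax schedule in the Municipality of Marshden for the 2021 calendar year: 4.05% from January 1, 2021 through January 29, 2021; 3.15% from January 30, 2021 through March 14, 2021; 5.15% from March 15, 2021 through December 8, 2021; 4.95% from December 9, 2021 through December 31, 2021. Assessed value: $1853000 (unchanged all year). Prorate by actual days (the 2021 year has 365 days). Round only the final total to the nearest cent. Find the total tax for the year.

$89108.99

January 1 – January 29, 2021: 29 days at 4.05% → $1853000 × 4.05% × 29/365 = $5962.5986
January 30 – March 14, 2021: 44 days at 3.15% → $1853000 × 3.15% × 44/365 = $7036.3233
March 15 – December 8, 2021: 269 days at 5.15% → $1853000 × 5.15% × 269/365 = $70330.2342
December 9 – December 31, 2021: 23 days at 4.95% → $1853000 × 4.95% × 23/365 = $5779.8370
Total = $89108.9932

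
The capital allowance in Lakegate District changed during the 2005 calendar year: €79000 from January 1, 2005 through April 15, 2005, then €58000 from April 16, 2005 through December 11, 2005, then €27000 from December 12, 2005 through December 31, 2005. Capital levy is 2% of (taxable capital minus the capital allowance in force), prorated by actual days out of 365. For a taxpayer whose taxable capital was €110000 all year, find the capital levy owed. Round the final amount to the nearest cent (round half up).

January 1 – April 15, 2005: 105 days, exemption €79000 → (€110000 − €79000) × 2% × 105/365 = €178.3562
April 16 – December 11, 2005: 240 days, exemption €58000 → (€110000 − €58000) × 2% × 240/365 = €683.8356
December 12 – December 31, 2005: 20 days, exemption €27000 → (€110000 − €27000) × 2% × 20/365 = €90.9589
Total = €953.1507

€953.15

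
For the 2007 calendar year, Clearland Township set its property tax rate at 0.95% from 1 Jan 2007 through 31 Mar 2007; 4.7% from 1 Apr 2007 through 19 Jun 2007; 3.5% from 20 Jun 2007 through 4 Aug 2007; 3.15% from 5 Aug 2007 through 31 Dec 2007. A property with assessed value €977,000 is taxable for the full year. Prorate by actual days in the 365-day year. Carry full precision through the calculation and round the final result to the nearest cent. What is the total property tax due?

1 Jan – 31 Mar 2007: 90 days at 0.95% → €977,000 × 0.95% × 90/365 = €2,288.5890
1 Apr – 19 Jun 2007: 80 days at 4.7% → €977,000 × 4.7% × 80/365 = €10,064.4384
20 Jun – 4 Aug 2007: 46 days at 3.5% → €977,000 × 3.5% × 46/365 = €4,309.5068
5 Aug – 31 Dec 2007: 149 days at 3.15% → €977,000 × 3.15% × 149/365 = €12,563.1493
Total = €29,225.6836

€29,225.68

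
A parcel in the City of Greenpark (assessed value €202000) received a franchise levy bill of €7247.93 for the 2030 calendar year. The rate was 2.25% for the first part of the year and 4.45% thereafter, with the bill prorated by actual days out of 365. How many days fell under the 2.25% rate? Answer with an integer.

143 days

Let d = days at the first rate; then 365 − d days at the second rate.
€202000 × [2.25%·d + 4.45%·(365−d)] / 365 = €7247.93
Solving gives d = 143, so the new rate took effect on May 24, 2030.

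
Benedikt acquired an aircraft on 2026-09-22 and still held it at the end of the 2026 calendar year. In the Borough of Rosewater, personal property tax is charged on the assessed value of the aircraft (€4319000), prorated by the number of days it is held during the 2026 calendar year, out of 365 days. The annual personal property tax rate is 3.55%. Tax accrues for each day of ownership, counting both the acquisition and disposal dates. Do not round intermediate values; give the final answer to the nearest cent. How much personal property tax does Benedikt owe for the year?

€42426.78

Days held (2026-09-22 to 2026-12-31): 101 out of 365
Tax = €4319000 × 3.55% × 101/365 = €42426.7795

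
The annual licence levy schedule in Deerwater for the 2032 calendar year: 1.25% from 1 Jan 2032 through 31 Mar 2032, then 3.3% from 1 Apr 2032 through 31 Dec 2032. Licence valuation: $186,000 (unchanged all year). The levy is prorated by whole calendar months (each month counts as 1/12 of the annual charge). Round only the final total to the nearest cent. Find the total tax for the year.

$5,184.75

1 Jan – 31 Mar 2032: 3 months at 1.25% → $186,000 × 1.25% × 3/12 = $581.2500
1 Apr – 31 Dec 2032: 9 months at 3.3% → $186,000 × 3.3% × 9/12 = $4,603.5000
Total = $5,184.7500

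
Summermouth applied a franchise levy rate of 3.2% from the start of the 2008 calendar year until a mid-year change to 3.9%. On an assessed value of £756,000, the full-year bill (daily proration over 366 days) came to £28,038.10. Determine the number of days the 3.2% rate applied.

Let d = days at the first rate; then 366 − d days at the second rate.
£756,000 × [3.2%·d + 3.9%·(366−d)] / 366 = £28,038.10
Solving gives d = 100, so the new rate took effect on 10 Apr 2008.

100 days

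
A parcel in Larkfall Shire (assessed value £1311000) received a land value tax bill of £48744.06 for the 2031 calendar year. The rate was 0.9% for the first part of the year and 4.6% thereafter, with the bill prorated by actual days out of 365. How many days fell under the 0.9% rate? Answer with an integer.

87 days

Let d = days at the first rate; then 365 − d days at the second rate.
£1311000 × [0.9%·d + 4.6%·(365−d)] / 365 = £48744.06
Solving gives d = 87, so the new rate took effect on March 29, 2031.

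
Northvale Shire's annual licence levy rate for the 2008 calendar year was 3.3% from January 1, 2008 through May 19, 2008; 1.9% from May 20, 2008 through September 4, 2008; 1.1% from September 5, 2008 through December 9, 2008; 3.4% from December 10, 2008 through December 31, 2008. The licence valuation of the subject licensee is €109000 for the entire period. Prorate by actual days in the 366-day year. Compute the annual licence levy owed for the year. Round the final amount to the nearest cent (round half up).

€2524.27

January 1 – May 19, 2008: 140 days at 3.3% → €109000 × 3.3% × 140/366 = €1375.9016
May 20 – September 4, 2008: 108 days at 1.9% → €109000 × 1.9% × 108/366 = €611.1148
September 5 – December 9, 2008: 96 days at 1.1% → €109000 × 1.1% × 96/366 = €314.4918
December 10 – December 31, 2008: 22 days at 3.4% → €109000 × 3.4% × 22/366 = €222.7650
Total = €2524.2732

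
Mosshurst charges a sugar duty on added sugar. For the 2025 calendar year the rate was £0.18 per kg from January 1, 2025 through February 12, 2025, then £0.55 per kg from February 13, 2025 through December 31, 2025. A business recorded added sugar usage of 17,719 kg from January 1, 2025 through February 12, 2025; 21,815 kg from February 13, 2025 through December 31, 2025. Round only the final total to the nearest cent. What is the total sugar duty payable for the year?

January 1 – February 12, 2025: 17,719 kg at £0.18/kg → £3189.42
February 13 – December 31, 2025: 21,815 kg at £0.55/kg → £11998.25

£15187.67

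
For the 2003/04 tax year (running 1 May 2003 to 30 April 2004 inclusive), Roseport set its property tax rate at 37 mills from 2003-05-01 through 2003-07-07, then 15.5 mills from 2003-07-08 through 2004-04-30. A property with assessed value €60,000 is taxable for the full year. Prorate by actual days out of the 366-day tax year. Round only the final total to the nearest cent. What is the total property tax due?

2003-05-01 to 2003-07-07: 68 days at 37 mills → €60,000 × 3.7% × 68/366 = €412.4590
2003-07-08 to 2004-04-30: 298 days at 15.5 mills → €60,000 × 1.55% × 298/366 = €757.2131
Total = €1,169.6721

€1,169.67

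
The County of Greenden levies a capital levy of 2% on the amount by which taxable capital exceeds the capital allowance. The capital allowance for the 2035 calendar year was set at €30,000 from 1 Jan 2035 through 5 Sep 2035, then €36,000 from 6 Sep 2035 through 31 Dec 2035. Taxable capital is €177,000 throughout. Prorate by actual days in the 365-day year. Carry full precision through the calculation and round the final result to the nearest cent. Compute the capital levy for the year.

1 Jan – 5 Sep 2035: 248 days, exemption €30,000 → (€177,000 − €30,000) × 2% × 248/365 = €1,997.5890
6 Sep – 31 Dec 2035: 117 days, exemption €36,000 → (€177,000 − €36,000) × 2% × 117/365 = €903.9452
Total = €2,901.5342

€2,901.53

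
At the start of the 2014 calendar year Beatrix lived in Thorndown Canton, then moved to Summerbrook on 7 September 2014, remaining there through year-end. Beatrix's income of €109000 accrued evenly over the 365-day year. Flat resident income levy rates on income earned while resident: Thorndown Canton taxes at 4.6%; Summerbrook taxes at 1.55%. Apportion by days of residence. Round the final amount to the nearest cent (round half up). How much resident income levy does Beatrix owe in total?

€3957.45

Thorndown Canton, 1 January – 6 September 2014: 249 days → €109000 × 4.6% × 249/365 = €3420.5096
Summerbrook, 7 September – 31 December 2014: 116 days → €109000 × 1.55% × 116/365 = €536.9370
Total = €3957.4466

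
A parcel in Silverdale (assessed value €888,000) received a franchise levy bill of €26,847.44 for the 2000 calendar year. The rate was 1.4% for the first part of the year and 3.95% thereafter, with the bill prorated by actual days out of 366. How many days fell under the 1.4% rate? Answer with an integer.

133 days

Let d = days at the first rate; then 366 − d days at the second rate.
€888,000 × [1.4%·d + 3.95%·(366−d)] / 366 = €26,847.44
Solving gives d = 133, so the new rate took effect on 13 May 2000.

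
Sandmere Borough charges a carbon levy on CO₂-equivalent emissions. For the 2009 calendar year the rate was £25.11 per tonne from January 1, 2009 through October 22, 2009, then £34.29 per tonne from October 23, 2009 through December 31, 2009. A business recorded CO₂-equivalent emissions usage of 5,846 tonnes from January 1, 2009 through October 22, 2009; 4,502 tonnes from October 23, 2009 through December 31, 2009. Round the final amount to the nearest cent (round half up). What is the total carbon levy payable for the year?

£301,166.64

January 1 – October 22, 2009: 5,846 tonnes at £25.11/tonne → £146,793.06
October 23 – December 31, 2009: 4,502 tonnes at £34.29/tonne → £154,373.58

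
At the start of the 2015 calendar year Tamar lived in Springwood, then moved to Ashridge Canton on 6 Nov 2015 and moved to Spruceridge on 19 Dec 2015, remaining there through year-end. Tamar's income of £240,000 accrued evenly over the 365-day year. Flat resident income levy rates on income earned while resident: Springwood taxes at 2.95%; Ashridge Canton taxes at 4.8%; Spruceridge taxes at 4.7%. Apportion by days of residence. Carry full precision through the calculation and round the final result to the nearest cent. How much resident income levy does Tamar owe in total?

£7,752.66

Springwood, 1 Jan – 5 Nov 2015: 309 days → £240,000 × 2.95% × 309/365 = £5,993.7534
Ashridge Canton, 6 Nov – 18 Dec 2015: 43 days → £240,000 × 4.8% × 43/365 = £1,357.1507
Spruceridge, 19 Dec – 31 Dec 2015: 13 days → £240,000 × 4.7% × 13/365 = £401.7534
Total = £7,752.6575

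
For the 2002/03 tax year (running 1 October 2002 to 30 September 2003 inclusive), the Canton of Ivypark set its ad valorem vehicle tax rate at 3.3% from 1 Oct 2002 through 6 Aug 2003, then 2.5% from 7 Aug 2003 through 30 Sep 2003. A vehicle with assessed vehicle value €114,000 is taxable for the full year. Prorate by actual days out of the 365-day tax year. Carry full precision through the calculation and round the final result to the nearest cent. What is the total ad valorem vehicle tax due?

1 Oct 2002 – 6 Aug 2003: 310 days at 3.3% → €114,000 × 3.3% × 310/365 = €3,195.1233
7 Aug – 30 Sep 2003: 55 days at 2.5% → €114,000 × 2.5% × 55/365 = €429.4521
Total = €3,624.5753

€3,624.58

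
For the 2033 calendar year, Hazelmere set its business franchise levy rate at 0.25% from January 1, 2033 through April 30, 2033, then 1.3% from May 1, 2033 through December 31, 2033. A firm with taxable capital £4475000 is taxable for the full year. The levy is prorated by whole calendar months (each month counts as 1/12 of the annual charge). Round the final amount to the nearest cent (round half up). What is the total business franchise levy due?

January 1 – April 30, 2033: 4 months at 0.25% → £4475000 × 0.25% × 4/12 = £3729.1667
May 1 – December 31, 2033: 8 months at 1.3% → £4475000 × 1.3% × 8/12 = £38783.3333
Total = £42512.5000

£42512.50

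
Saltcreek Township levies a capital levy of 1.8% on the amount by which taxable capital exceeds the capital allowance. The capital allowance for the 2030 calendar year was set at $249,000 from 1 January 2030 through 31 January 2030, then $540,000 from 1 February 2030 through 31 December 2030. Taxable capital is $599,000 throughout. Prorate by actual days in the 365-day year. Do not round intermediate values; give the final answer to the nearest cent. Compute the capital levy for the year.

1 January – 31 January 2030: 31 days, exemption $249,000 → ($599,000 − $249,000) × 1.8% × 31/365 = $535.0685
1 February – 31 December 2030: 334 days, exemption $540,000 → ($599,000 − $540,000) × 1.8% × 334/365 = $971.8027
Total = $1,506.8712

$1,506.87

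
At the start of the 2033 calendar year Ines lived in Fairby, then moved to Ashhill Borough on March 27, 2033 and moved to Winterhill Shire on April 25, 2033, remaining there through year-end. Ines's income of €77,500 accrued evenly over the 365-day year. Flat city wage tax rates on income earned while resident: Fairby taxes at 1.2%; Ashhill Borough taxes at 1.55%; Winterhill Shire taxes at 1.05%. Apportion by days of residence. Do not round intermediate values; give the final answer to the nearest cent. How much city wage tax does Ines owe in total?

Fairby, January 1 – March 26, 2033: 85 days → €77,500 × 1.2% × 85/365 = €216.5753
Ashhill Borough, March 27 – April 24, 2033: 29 days → €77,500 × 1.55% × 29/365 = €95.4418
Winterhill Shire, April 25 – December 31, 2033: 251 days → €77,500 × 1.05% × 251/365 = €559.5925
Total = €871.6096

€871.61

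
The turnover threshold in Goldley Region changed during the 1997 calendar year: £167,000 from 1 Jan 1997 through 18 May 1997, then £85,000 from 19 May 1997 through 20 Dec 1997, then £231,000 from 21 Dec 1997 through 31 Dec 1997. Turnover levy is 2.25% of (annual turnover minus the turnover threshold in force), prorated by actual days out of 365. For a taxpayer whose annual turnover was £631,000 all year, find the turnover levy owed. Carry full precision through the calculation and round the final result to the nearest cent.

1 Jan – 18 May 1997: 138 days, exemption £167,000 → (£631,000 − £167,000) × 2.25% × 138/365 = £3,947.1781
19 May – 20 Dec 1997: 216 days, exemption £85,000 → (£631,000 − £85,000) × 2.25% × 216/365 = £7,270.0274
21 Dec – 31 Dec 1997: 11 days, exemption £231,000 → (£631,000 − £231,000) × 2.25% × 11/365 = £271.2329
Total = £11,488.4384

£11,488.44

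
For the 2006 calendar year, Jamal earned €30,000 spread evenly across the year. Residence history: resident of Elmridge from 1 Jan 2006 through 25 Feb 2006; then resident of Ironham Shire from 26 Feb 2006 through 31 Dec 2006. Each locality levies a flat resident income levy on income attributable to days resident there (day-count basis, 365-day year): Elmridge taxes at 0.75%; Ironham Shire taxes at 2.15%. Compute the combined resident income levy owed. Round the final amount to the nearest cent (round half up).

€580.56

Elmridge, 1 Jan – 25 Feb 2006: 56 days → €30,000 × 0.75% × 56/365 = €34.5205
Ironham Shire, 26 Feb – 31 Dec 2006: 309 days → €30,000 × 2.15% × 309/365 = €546.0411
Total = €580.5616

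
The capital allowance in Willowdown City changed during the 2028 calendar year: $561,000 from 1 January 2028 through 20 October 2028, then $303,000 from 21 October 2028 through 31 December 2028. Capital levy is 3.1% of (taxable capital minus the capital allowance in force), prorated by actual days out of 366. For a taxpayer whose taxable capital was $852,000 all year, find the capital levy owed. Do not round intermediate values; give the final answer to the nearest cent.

1 January – 20 October 2028: 294 days, exemption $561,000 → ($852,000 − $561,000) × 3.1% × 294/366 = $7,246.3770
21 October – 31 December 2028: 72 days, exemption $303,000 → ($852,000 − $303,000) × 3.1% × 72/366 = $3,348.0000
Total = $10,594.3770

$10,594.38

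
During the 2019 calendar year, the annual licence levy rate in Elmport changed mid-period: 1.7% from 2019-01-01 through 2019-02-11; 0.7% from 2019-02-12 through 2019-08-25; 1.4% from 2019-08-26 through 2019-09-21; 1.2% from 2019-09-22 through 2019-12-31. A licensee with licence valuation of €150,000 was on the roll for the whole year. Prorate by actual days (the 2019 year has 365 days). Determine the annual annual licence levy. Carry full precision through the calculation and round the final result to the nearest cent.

2019-01-01 to 2019-02-11: 42 days at 1.7% → €150,000 × 1.7% × 42/365 = €293.4247
2019-02-12 to 2019-08-25: 195 days at 0.7% → €150,000 × 0.7% × 195/365 = €560.9589
2019-08-26 to 2019-09-21: 27 days at 1.4% → €150,000 × 1.4% × 27/365 = €155.3425
2019-09-22 to 2019-12-31: 101 days at 1.2% → €150,000 × 1.2% × 101/365 = €498.0822
Total = €1,507.8082

€1,507.81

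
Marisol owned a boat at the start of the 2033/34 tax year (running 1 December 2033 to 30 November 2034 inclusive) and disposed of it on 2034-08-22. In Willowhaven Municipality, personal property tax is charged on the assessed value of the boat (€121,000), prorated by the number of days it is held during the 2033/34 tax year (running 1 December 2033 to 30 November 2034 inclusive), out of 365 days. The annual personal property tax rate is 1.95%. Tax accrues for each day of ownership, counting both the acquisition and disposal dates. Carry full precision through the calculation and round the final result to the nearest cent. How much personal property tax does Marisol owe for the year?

€1,713.06

Days held (2033-12-01 to 2034-08-22): 265 out of 365
Tax = €121,000 × 1.95% × 265/365 = €1,713.0616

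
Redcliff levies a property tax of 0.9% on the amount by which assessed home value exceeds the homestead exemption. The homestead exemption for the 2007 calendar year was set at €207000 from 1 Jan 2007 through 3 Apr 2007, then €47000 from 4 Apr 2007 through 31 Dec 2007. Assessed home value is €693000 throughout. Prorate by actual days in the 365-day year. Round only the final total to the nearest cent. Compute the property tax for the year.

€5447.10

1 Jan – 3 Apr 2007: 93 days, exemption €207000 → (€693000 − €207000) × 0.9% × 93/365 = €1114.4712
4 Apr – 31 Dec 2007: 272 days, exemption €47000 → (€693000 − €47000) × 0.9% × 272/365 = €4332.6247
Total = €5447.0959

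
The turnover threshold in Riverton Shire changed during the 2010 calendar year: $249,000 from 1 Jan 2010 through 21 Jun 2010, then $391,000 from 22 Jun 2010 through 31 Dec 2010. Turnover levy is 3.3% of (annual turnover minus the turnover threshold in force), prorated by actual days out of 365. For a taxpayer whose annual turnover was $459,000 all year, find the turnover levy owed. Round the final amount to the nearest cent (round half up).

1 Jan – 21 Jun 2010: 172 days, exemption $249,000 → ($459,000 − $249,000) × 3.3% × 172/365 = $3,265.6438
22 Jun – 31 Dec 2010: 193 days, exemption $391,000 → ($459,000 − $391,000) × 3.3% × 193/365 = $1,186.5534
Total = $4,452.1973

$4,452.20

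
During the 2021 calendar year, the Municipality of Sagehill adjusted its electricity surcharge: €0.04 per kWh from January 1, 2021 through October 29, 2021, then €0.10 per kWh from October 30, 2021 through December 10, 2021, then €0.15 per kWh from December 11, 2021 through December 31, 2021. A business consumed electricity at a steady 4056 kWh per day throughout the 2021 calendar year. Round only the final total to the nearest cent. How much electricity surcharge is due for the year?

January 1 – October 29, 2021: 302 days × 4056 kWh/day = 1,224,912 kWh at €0.04/kWh → €48996.48
October 30 – December 10, 2021: 42 days × 4056 kWh/day = 170,352 kWh at €0.10/kWh → €17035.20
December 11 – December 31, 2021: 21 days × 4056 kWh/day = 85,176 kWh at €0.15/kWh → €12776.40

€78808.08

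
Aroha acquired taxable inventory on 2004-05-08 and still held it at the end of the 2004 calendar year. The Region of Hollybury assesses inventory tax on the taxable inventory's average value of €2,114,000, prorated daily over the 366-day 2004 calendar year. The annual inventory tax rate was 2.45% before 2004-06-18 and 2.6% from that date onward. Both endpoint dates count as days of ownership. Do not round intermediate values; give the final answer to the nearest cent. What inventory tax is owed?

2004-05-08 to 2004-06-17: 41 days at 2.45% → €2,114,000 × 2.45% × 41/366 = €5,801.9481
2004-06-18 to 2004-12-31: 197 days at 2.6% → €2,114,000 × 2.6% × 197/366 = €29,584.4481
Total = €35,386.3962

€35,386.40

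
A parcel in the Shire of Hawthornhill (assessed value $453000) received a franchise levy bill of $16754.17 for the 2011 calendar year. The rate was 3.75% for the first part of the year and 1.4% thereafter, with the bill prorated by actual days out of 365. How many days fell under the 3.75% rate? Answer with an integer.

357 days

Let d = days at the first rate; then 365 − d days at the second rate.
$453000 × [3.75%·d + 1.4%·(365−d)] / 365 = $16754.17
Solving gives d = 357, so the new rate took effect on 24 Dec 2011.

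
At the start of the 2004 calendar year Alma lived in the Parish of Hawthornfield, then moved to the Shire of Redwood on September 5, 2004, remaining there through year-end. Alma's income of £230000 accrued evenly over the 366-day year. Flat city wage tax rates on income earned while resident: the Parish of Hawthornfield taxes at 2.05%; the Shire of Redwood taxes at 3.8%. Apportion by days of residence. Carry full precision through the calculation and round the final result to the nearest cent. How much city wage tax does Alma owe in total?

The Parish of Hawthornfield, January 1 – September 4, 2004: 248 days → £230000 × 2.05% × 248/366 = £3194.8634
The Shire of Redwood, September 5 – December 31, 2004: 118 days → £230000 × 3.8% × 118/366 = £2817.8142
Total = £6012.6776

£6012.68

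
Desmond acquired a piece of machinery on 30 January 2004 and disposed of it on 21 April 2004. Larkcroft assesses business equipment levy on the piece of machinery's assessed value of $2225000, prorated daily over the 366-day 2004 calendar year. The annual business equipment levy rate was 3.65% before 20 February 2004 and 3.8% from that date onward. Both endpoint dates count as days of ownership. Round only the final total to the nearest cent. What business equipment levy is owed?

30 January – 19 February 2004: 21 days at 3.65% → $2225000 × 3.65% × 21/366 = $4659.7336
20 February – 21 April 2004: 62 days at 3.8% → $2225000 × 3.8% × 62/366 = $14322.6776
Total = $18982.4112

$18982.41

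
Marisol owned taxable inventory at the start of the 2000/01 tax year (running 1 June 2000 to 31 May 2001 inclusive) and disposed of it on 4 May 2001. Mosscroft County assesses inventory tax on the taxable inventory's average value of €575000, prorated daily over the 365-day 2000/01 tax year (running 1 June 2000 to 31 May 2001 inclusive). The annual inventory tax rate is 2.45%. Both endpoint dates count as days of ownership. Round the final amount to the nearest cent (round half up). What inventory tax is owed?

€13045.41

Days held (1 Jun 2000 – 4 May 2001): 338 out of 365
Tax = €575000 × 2.45% × 338/365 = €13045.4110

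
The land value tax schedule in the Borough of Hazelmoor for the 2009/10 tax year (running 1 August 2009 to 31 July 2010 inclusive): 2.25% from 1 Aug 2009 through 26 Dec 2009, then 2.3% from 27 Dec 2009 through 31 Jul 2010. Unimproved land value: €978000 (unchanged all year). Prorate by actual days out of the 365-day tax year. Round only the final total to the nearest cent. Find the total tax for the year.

€22295.72

1 Aug – 26 Dec 2009: 148 days at 2.25% → €978000 × 2.25% × 148/365 = €8922.5753
27 Dec 2009 – 31 Jul 2010: 217 days at 2.3% → €978000 × 2.3% × 217/365 = €13373.1452
Total = €22295.7205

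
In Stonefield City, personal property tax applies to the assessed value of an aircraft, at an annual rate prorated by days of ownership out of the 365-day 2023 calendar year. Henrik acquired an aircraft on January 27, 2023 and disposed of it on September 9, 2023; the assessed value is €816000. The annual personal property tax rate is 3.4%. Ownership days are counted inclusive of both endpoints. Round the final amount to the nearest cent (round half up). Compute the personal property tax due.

€17178.48

Days held (January 27 – September 9, 2023): 226 out of 365
Tax = €816000 × 3.4% × 226/365 = €17178.4767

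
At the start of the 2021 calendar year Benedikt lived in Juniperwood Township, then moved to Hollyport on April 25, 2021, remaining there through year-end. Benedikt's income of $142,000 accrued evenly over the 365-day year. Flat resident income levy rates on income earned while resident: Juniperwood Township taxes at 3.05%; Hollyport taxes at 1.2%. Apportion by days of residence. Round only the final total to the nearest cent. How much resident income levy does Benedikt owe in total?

Juniperwood Township, January 1 – April 24, 2021: 114 days → $142,000 × 3.05% × 114/365 = $1,352.6959
Hollyport, April 25 – December 31, 2021: 251 days → $142,000 × 1.2% × 251/365 = $1,171.7918
Total = $2,524.4877

$2,524.49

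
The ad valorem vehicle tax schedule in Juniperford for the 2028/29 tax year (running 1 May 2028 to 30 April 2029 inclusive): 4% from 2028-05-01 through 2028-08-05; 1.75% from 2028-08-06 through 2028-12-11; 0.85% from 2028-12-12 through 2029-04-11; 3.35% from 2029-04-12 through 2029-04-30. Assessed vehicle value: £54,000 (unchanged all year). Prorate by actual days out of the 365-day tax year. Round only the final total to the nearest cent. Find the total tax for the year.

£1,151.75

2028-05-01 to 2028-08-05: 97 days at 4% → £54,000 × 4% × 97/365 = £574.0274
2028-08-06 to 2028-12-11: 128 days at 1.75% → £54,000 × 1.75% × 128/365 = £331.3973
2028-12-12 to 2029-04-11: 121 days at 0.85% → £54,000 × 0.85% × 121/365 = £152.1616
2029-04-12 to 2029-04-30: 19 days at 3.35% → £54,000 × 3.35% × 19/365 = £94.1671
Total = £1,151.7534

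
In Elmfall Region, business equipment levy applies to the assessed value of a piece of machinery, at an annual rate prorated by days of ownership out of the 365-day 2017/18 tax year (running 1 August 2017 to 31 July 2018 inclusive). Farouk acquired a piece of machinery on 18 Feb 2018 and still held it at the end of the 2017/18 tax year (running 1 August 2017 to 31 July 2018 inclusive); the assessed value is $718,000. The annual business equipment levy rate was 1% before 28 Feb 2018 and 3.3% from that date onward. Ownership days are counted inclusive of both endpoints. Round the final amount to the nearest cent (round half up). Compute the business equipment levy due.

$10,193.63

18 Feb – 27 Feb 2018: 10 days at 1% → $718,000 × 1% × 10/365 = $196.7123
28 Feb – 31 Jul 2018: 154 days at 3.3% → $718,000 × 3.3% × 154/365 = $9,996.9205
Total = $10,193.6329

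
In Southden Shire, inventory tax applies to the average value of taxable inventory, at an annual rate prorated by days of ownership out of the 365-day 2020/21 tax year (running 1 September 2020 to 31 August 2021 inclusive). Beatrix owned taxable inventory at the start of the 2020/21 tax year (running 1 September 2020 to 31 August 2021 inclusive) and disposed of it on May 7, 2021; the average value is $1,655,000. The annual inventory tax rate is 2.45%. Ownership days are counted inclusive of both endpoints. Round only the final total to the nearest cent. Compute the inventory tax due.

Days held (September 1, 2020 – May 7, 2021): 249 out of 365
Tax = $1,655,000 × 2.45% × 249/365 = $27,661.1712

$27,661.17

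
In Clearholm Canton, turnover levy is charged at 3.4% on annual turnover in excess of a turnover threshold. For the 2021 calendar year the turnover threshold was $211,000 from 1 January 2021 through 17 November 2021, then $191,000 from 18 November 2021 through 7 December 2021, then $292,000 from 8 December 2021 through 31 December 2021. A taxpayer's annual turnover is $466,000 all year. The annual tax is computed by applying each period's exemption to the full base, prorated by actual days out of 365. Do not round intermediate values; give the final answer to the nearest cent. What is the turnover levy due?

$8,526.18

1 January – 17 November 2021: 321 days, exemption $211,000 → ($466,000 − $211,000) × 3.4% × 321/365 = $7,624.8493
18 November – 7 December 2021: 20 days, exemption $191,000 → ($466,000 − $191,000) × 3.4% × 20/365 = $512.3288
8 December – 31 December 2021: 24 days, exemption $292,000 → ($466,000 − $292,000) × 3.4% × 24/365 = $388.9973
Total = $8,526.1753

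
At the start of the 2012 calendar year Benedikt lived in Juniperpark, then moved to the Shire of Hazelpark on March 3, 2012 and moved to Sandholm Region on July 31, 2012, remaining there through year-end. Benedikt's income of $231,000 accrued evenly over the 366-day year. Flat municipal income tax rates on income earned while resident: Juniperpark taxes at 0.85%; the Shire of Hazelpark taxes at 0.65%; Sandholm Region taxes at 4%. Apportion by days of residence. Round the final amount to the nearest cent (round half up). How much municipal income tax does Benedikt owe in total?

Juniperpark, January 1 – March 2, 2012: 62 days → $231,000 × 0.85% × 62/366 = $332.6148
The Shire of Hazelpark, March 3 – July 30, 2012: 150 days → $231,000 × 0.65% × 150/366 = $615.3689
Sandholm Region, July 31 – December 31, 2012: 154 days → $231,000 × 4% × 154/366 = $3,887.8689
Total = $4,835.8525

$4,835.85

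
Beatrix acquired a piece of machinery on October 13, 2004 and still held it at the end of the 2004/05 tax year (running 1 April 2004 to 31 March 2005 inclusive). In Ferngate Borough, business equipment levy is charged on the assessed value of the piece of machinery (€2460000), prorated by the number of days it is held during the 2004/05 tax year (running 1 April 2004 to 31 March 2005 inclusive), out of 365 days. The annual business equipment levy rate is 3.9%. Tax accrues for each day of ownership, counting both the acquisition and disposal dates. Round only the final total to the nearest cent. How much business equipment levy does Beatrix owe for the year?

Days held (October 13, 2004 – March 31, 2005): 170 out of 365
Tax = €2460000 × 3.9% × 170/365 = €44684.3836

€44684.38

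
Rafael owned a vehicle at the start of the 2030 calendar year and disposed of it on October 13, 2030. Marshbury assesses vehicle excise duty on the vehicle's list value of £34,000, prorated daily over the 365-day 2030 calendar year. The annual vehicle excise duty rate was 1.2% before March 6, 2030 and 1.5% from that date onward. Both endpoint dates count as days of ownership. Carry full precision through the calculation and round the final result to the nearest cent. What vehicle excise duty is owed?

January 1 – March 5, 2030: 64 days at 1.2% → £34,000 × 1.2% × 64/365 = £71.5397
March 6 – October 13, 2030: 222 days at 1.5% → £34,000 × 1.5% × 222/365 = £310.1918
Total = £381.7315

£381.73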